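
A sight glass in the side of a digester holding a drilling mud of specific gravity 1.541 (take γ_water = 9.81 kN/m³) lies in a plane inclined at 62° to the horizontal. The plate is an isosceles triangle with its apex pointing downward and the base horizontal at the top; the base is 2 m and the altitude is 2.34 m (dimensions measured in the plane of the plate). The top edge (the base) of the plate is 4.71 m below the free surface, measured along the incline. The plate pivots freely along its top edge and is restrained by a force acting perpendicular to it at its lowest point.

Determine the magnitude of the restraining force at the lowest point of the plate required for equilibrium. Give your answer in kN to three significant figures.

P ≈ 61.2 kN

γ = 1.541 × 9.81 = 15.11721 kN/m³.
Let θ = 62° be the plate's angle to the horizontal; measure y along the incline from where the plane meets the free surface. Vertical depth h = y·sinθ with sinθ = 0.882948.
With the apex down, the centroid sits h/3 = 2.34/3 = 0.78 m below the base (the top edge), so y_c = 4.71 + 0.78 = 5.49 m and h_c = 5.49 × 0.882948 = 4.84738 m.
A = ½ × 2 × 2.34 = 2.34 m².
Resultant F = γ·h_c·A = 15.11721 × 4.84738 × 2.34 = 171.473 kN.
I_c = b·h³/36 = 2 × 2.34³/36 = 0.711828 m⁴.
Centre of pressure: y_p = y_c + I_c/(y_c·A) = 5.49 + 0.711828/(5.49 × 2.34) = 5.49 + 0.0554098 = 5.54541 m along the plane.
The resultant acts 0.78 + 0.0554098 = 0.83541 m (along the plate) below the hinge at the top edge, so the moment about the hinge is M = F × 0.83541 = 171.473 × 0.83541 = 143.25 kN·m.
A normal force at the bottom, 2.34 m from the hinge, must supply this moment: P = 143.25/2.34 = 61.2179 kN.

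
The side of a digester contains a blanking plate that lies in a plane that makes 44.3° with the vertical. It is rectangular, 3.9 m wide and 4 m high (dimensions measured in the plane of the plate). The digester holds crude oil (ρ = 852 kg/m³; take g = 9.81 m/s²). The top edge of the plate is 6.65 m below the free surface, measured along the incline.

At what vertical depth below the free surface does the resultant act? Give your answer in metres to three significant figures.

γ = ρg = 852 × 9.81 / 1000 = 8.35812 kN/m³.
The plate makes 44.3° with the vertical, i.e. θ = 90° − 44.3° = 45.7° to the horizontal. Measuring y along the incline from the free-surface line, vertical depth h = y·sinθ with sinθ = 0.715693.
The centroid lies 4/2 = 2 m below the top edge, so y_c = 6.65 + 2 = 8.65 m and h_c = 8.65 × 0.715693 = 6.19074 m.
A = 3.9 × 4 = 15.6 m².
Resultant F = γ·h_c·A = 8.35812 × 6.19074 × 15.6 = 807.19 kN.
I_c = b·h³/12 = 3.9 × 4³/12 = 20.8 m⁴.
Centre of pressure: y_p = y_c + I_c/(y_c·A) = 8.65 + 20.8/(8.65 × 15.6) = 8.65 + 0.154143 = 8.80414 m along the plane.
Vertically, h_p = y_p·sinθ = 8.80414 × 0.715693 = 6.30106 m.

h_p = 6.30 m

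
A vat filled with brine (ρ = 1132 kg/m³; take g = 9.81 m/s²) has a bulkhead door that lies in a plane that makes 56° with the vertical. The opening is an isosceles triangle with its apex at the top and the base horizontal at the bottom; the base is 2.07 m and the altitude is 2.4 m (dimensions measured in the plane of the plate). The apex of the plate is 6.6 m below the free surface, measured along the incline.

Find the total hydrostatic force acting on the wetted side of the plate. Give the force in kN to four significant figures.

γ = ρg = 1132 × 9.81 / 1000 = 11.10492 kN/m³.
The plate makes 56° with the vertical, i.e. θ = 90° − 56° = 34° to the horizontal. Measuring y along the incline from the free-surface line, vertical depth h = y·sinθ with sinθ = 0.559193.
With the apex up, the centroid sits 2h/3 = 2 × 2.4/3 = 1.6 m below the apex, so y_c = 6.6 + 1.6 = 8.2 m and h_c = 8.2 × 0.559193 = 4.58538 m.
A = ½ × 2.07 × 2.4 = 2.484 m².
Resultant F = γ·h_c·A = 11.10492 × 4.58538 × 2.484 = 126.486 kN.

F ≈ 126.5 kN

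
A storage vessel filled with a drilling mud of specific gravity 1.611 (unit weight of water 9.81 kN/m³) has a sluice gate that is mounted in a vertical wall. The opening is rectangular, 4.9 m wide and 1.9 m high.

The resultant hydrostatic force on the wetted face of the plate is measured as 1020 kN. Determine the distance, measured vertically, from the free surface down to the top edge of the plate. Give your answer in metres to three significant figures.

γ = 1.611 × 9.81 = 15.80391 kN/m³.
A = 4.9 × 1.9 = 9.31 m².
From F = γ·h_c·A, the centroid depth is h_c = 1020/(15.80391 × 9.31) = 6.93244 m.
The centroid lies 1.9/2 = 0.95 m below the top edge, so the top edge sits at h_top = 6.93244 − 0.95 = 5.98244 m below the surface.

d_top ≈ 5.98 m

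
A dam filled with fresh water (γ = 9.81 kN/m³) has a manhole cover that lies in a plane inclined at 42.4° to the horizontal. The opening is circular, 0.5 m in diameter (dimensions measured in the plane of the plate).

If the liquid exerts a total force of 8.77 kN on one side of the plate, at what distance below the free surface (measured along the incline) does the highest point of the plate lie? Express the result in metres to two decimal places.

y_top ≈ 6.50 m

γ = 9.81 kN/m³.
A = π(0.25)² = 0.19635 m².
From F = γ·h_c·A, the centroid depth is h_c = 8.77/(9.81 × 0.19635) = 4.55302 m.
Let θ = 42.4° be the plate's angle to the horizontal; measure y along the incline from where the plane meets the free surface. Vertical depth h = y·sinθ with sinθ = 0.674302.
Along the incline, y_c = h_c/sinθ = 4.55302/0.674302 = 6.7522 m.
The centroid is at the centre, 0.25 m below the top of the plate, so the highest point sits at y_top = 6.7522 − 0.25 = 6.5022 m along the incline.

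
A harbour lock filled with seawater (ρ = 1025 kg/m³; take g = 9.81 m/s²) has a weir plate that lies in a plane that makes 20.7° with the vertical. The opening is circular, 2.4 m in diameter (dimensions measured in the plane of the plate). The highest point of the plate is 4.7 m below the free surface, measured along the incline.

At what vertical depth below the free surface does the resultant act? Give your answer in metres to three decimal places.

γ = ρg = 1025 × 9.81 / 1000 = 10.05525 kN/m³.
The plate makes 20.7° with the vertical, i.e. θ = 90° − 20.7° = 69.3° to the horizontal. Measuring y along the incline from the free-surface line, vertical depth h = y·sinθ with sinθ = 0.935444.
The centroid is at the centre, 1.2 m below the top of the plate, so y_c = 4.7 + 1.2 = 5.9 m and h_c = 5.9 × 0.935444 = 5.51912 m.
A = π(1.2)² = 4.52389 m².
Resultant F = γ·h_c·A = 10.05525 × 5.51912 × 4.52389 = 251.058 kN.
I_c = πr⁴/4 = π × 1.2⁴/4 = 1.6286 m⁴.
Centre of pressure: y_p = y_c + I_c/(y_c·A) = 5.9 + 1.6286/(5.9 × 4.52389) = 5.9 + 0.0610169 = 5.96102 m along the plane.
Vertically, h_p = y_p·sinθ = 5.96102 × 0.935444 = 5.5762 m.

h_p = 5.576 m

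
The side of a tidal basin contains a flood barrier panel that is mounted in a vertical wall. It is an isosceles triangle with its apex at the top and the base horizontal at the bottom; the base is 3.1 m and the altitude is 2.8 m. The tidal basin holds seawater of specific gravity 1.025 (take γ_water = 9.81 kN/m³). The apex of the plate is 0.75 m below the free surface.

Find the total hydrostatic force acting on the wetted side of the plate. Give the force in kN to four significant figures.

γ = 1.025 × 9.81 = 10.05525 kN/m³.
With the apex up, the centroid sits 2h/3 = 2 × 2.8/3 = 1.86667 m below the apex, so the centroid depth is h_c = 0.75 + 1.86667 = 2.61667 m.
A = ½ × 3.1 × 2.8 = 4.34 m².
Resultant F = γ·h_c·A = 10.05525 × 2.61667 × 4.34 = 114.191 kN.

F ≈ 114.2 kN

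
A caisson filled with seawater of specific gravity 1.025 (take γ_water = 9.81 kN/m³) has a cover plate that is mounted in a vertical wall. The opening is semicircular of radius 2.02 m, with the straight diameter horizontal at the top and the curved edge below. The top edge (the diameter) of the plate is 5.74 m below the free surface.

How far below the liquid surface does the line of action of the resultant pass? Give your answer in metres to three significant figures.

h_p = 6.64 m

γ = 1.025 × 9.81 = 10.05525 kN/m³.
The centroid of a semicircle lies 4r/(3π) = 0.857315 m from the diameter, here below the top edge, so the centroid depth is h_c = 5.74 + 0.857315 = 6.59732 m.
A = πr²/2 = π × 2.02²/2 = 6.40948 m².
Resultant F = γ·h_c·A = 10.05525 × 6.59732 × 6.40948 = 425.19 kN.
I_c = (π/8 − 8/(9π))·r⁴ = 0.109757 × 2.02⁴ = 1.82742 m⁴.
Centre of pressure: y_p = y_c + I_c/(y_c·A) = 6.59732 + 1.82742/(6.59732 × 6.40948) = 6.59732 + 0.0432163 = 6.64054 m along the plane.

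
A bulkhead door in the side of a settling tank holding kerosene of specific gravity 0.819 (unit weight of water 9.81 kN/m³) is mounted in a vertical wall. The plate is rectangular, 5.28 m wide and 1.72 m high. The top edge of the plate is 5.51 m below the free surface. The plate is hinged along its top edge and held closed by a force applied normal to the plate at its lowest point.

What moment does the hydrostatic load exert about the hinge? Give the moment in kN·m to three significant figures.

γ = 0.819 × 9.81 = 8.03439 kN/m³.
The centroid lies 1.72/2 = 0.86 m below the top edge, so the centroid depth is h_c = 5.51 + 0.86 = 6.37 m.
A = 5.28 × 1.72 = 9.0816 m².
Resultant F = γ·h_c·A = 8.03439 × 6.37 × 9.0816 = 464.788 kN.
I_c = b·h³/12 = 5.28 × 1.72³/12 = 2.23892 m⁴.
Centre of pressure: y_p = y_c + I_c/(y_c·A) = 6.37 + 2.23892/(6.37 × 9.0816) = 6.37 + 0.0387023 = 6.4087 m along the plane.
The resultant acts 0.86 + 0.0387023 = 0.898702 m (along the plate) below the hinge at the top edge, so the moment about the hinge is M = F × 0.898702 = 464.788 × 0.898702 = 417.706 kN·m.

M ≈ 418 kN·m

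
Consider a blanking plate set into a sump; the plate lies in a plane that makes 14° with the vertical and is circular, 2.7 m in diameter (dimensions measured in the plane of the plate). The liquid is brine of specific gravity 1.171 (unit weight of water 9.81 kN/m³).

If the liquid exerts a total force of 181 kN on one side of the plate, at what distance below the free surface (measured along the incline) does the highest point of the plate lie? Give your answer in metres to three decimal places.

y_top ≈ 1.486 m

γ = 1.171 × 9.81 = 11.48751 kN/m³.
A = π(1.35)² = 5.72555 m².
From F = γ·h_c·A, the centroid depth is h_c = 181/(11.48751 × 5.72555) = 2.75192 m.
The plate makes 14° with the vertical, i.e. θ = 90° − 14° = 76° to the horizontal. Measuring y along the incline from the free-surface line, vertical depth h = y·sinθ with sinθ = 0.970296.
Along the incline, y_c = h_c/sinθ = 2.75192/0.970296 = 2.83617 m.
The centroid is at the centre, 1.35 m below the top of the plate, so the highest point sits at y_top = 2.83617 − 1.35 = 1.48617 m along the incline.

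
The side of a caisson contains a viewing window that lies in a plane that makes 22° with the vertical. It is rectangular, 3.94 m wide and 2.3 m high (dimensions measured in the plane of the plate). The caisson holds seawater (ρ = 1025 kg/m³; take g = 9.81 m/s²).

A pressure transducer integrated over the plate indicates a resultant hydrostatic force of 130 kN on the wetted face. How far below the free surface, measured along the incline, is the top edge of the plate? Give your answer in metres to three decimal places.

y_top ≈ 0.389 m

γ = ρg = 1025 × 9.81 / 1000 = 10.05525 kN/m³.
A = 3.94 × 2.3 = 9.062 m².
From F = γ·h_c·A, the centroid depth is h_c = 130/(10.05525 × 9.062) = 1.42668 m.
The plate makes 22° with the vertical, i.e. θ = 90° − 22° = 68° to the horizontal. Measuring y along the incline from the free-surface line, vertical depth h = y·sinθ with sinθ = 0.927184.
Along the incline, y_c = h_c/sinθ = 1.42668/0.927184 = 1.53872 m.
The centroid lies 2.3/2 = 1.15 m below the top edge, so the top edge sits at y_top = 1.53872 − 1.15 = 0.38872 m along the incline.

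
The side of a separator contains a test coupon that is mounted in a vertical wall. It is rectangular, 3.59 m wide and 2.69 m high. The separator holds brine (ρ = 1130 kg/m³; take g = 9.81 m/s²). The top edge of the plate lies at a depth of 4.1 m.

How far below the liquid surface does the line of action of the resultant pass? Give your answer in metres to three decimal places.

γ = ρg = 1130 × 9.81 / 1000 = 11.0853 kN/m³.
The centroid lies 2.69/2 = 1.345 m below the top edge, so the centroid depth is h_c = 4.1 + 1.345 = 5.445 m.
A = 3.59 × 2.69 = 9.6571 m².
Resultant F = γ·h_c·A = 11.0853 × 5.445 × 9.6571 = 582.897 kN.
I_c = b·h³/12 = 3.59 × 2.69³/12 = 5.82331 m⁴.
Centre of pressure: y_p = y_c + I_c/(y_c·A) = 5.445 + 5.82331/(5.445 × 9.6571) = 5.445 + 0.110745 = 5.55574 m along the plane.

h_p = 5.556 m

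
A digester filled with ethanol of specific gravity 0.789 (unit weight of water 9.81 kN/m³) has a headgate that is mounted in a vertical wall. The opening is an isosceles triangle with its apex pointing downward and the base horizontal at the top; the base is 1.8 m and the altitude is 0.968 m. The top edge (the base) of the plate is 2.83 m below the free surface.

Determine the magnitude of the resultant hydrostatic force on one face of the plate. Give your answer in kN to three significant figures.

γ = 0.789 × 9.81 = 7.74009 kN/m³.
With the apex down, the centroid sits h/3 = 0.968/3 = 0.322667 m below the base (the top edge), so the centroid depth is h_c = 2.83 + 0.322667 = 3.15267 m.
A = ½ × 1.8 × 0.968 = 0.8712 m².
Resultant F = γ·h_c·A = 7.74009 × 3.15267 × 0.8712 = 21.259 kN.

F ≈ 21.3 kN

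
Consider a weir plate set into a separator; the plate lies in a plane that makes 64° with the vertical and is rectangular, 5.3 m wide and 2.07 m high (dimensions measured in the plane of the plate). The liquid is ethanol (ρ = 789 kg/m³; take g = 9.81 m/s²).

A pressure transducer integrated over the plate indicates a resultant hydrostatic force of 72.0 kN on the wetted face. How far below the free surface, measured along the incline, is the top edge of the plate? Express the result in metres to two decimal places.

y_top ≈ 0.90 m

γ = ρg = 789 × 9.81 / 1000 = 7.74009 kN/m³.
A = 5.3 × 2.07 = 10.971 m².
From F = γ·h_c·A, the centroid depth is h_c = 72.0/(7.74009 × 10.971) = 0.847891 m.
The plate makes 64° with the vertical, i.e. θ = 90° − 64° = 26° to the horizontal. Measuring y along the incline from the free-surface line, vertical depth h = y·sinθ with sinθ = 0.438371.
Along the incline, y_c = h_c/sinθ = 0.847891/0.438371 = 1.93419 m.
The centroid lies 2.07/2 = 1.035 m below the top edge, so the top edge sits at y_top = 1.93419 − 1.035 = 0.89919 m along the incline.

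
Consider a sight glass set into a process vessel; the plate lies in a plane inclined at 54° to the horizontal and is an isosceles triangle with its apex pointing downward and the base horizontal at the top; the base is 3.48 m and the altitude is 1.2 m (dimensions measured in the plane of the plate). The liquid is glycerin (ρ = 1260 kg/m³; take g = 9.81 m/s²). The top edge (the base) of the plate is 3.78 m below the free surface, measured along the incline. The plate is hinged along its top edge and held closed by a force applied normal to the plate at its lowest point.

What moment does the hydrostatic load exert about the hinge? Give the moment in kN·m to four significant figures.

M ≈ 36.58 kN·m

γ = ρg = 1260 × 9.81 / 1000 = 12.3606 kN/m³.
Let θ = 54° be the plate's angle to the horizontal; measure y along the incline from where the plane meets the free surface. Vertical depth h = y·sinθ with sinθ = 0.809017.
With the apex down, the centroid sits h/3 = 1.2/3 = 0.4 m below the base (the top edge), so y_c = 3.78 + 0.4 = 4.18 m and h_c = 4.18 × 0.809017 = 3.38169 m.
A = ½ × 3.48 × 1.2 = 2.088 m².
Resultant F = γ·h_c·A = 12.3606 × 3.38169 × 2.088 = 87.2778 kN.
I_c = b·h³/36 = 3.48 × 1.2³/36 = 0.16704 m⁴.
Centre of pressure: y_p = y_c + I_c/(y_c·A) = 4.18 + 0.16704/(4.18 × 2.088) = 4.18 + 0.0191388 = 4.19914 m along the plane.
The resultant acts 0.4 + 0.0191388 = 0.419139 m (along the plate) below the hinge at the top edge, so the moment about the hinge is M = F × 0.419139 = 87.2778 × 0.419139 = 36.5815 kN·m.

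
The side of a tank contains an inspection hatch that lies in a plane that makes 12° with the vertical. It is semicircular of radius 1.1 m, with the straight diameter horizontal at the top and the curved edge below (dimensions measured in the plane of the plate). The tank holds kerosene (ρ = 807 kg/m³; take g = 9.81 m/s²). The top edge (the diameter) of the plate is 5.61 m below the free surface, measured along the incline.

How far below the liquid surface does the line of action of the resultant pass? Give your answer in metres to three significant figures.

h_p = 5.96 m

γ = ρg = 807 × 9.81 / 1000 = 7.91667 kN/m³.
The plate makes 12° with the vertical, i.e. θ = 90° − 12° = 78° to the horizontal. Measuring y along the incline from the free-surface line, vertical depth h = y·sinθ with sinθ = 0.978148.
The centroid of a semicircle lies 4r/(3π) = 0.466854 m from the diameter, here below the top edge, so y_c = 5.61 + 0.466854 = 6.07685 m and h_c = 6.07685 × 0.978148 = 5.94406 m.
A = πr²/2 = π × 1.1²/2 = 1.90066 m².
Resultant F = γ·h_c·A = 7.91667 × 5.94406 × 1.90066 = 89.4397 kN.
I_c = (π/8 − 8/(9π))·r⁴ = 0.109757 × 1.1⁴ = 0.160695 m⁴.
Centre of pressure: y_p = y_c + I_c/(y_c·A) = 6.07685 + 0.160695/(6.07685 × 1.90066) = 6.07685 + 0.013913 = 6.09076 m along the plane.
Vertically, h_p = y_p·sinθ = 6.09076 × 0.978148 = 5.95766 m.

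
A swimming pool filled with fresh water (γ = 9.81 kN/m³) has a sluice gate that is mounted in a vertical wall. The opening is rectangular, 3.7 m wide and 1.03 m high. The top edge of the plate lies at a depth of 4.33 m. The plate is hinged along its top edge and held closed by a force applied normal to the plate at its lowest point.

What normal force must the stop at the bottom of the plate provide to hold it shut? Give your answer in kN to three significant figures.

γ = 9.81 kN/m³.
The centroid lies 1.03/2 = 0.515 m below the top edge, so the centroid depth is h_c = 4.33 + 0.515 = 4.845 m.
A = 3.7 × 1.03 = 3.811 m².
Resultant F = γ·h_c·A = 9.81 × 4.845 × 3.811 = 181.135 kN.
I_c = b·h³/12 = 3.7 × 1.03³/12 = 0.336924 m⁴.
Centre of pressure: y_p = y_c + I_c/(y_c·A) = 4.845 + 0.336924/(4.845 × 3.811) = 4.845 + 0.0182473 = 4.86325 m along the plane.
The resultant acts 0.515 + 0.0182473 = 0.533247 m (along the plate) below the hinge at the top edge, so the moment about the hinge is M = F × 0.533247 = 181.135 × 0.533247 = 96.5897 kN·m.
A normal force at the bottom, 1.03 m from the hinge, must supply this moment: P = 96.5897/1.03 = 93.7764 kN.

P ≈ 93.8 kN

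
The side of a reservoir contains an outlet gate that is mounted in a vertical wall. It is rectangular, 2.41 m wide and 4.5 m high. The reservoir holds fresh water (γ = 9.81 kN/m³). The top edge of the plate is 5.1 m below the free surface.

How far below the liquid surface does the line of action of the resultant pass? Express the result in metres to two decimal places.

h_p = 7.58 m

γ = 9.81 kN/m³.
The centroid lies 4.5/2 = 2.25 m below the top edge, so the centroid depth is h_c = 5.1 + 2.25 = 7.35 m.
A = 2.41 × 4.5 = 10.845 m².
Resultant F = γ·h_c·A = 9.81 × 7.35 × 10.845 = 781.962 kN.
I_c = b·h³/12 = 2.41 × 4.5³/12 = 18.3009 m⁴.
Centre of pressure: y_p = y_c + I_c/(y_c·A) = 7.35 + 18.3009/(7.35 × 10.845) = 7.35 + 0.229591 = 7.57959 m along the plane.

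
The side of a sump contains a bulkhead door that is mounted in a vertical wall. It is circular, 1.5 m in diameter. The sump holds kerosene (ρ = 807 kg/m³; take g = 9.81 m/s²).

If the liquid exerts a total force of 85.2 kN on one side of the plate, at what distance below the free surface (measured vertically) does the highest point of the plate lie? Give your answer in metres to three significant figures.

γ = ρg = 807 × 9.81 / 1000 = 7.91667 kN/m³.
A = π(0.75)² = 1.76715 m².
From F = γ·h_c·A, the centroid depth is h_c = 85.2/(7.91667 × 1.76715) = 6.09009 m.
The centroid is at the centre, 0.75 m below the top of the plate, so the highest point sits at h_top = 6.09009 − 0.75 = 5.34009 m below the surface.

d_top ≈ 5.34 m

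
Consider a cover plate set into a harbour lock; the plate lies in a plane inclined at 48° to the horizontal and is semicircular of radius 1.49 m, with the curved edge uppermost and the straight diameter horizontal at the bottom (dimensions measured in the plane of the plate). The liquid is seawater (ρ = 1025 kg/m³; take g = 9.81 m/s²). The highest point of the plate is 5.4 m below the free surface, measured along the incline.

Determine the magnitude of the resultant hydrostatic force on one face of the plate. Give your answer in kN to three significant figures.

F ≈ 163 kN

γ = ρg = 1025 × 9.81 / 1000 = 10.05525 kN/m³.
Let θ = 48° be the plate's angle to the horizontal; measure y along the incline from where the plane meets the free surface. Vertical depth h = y·sinθ with sinθ = 0.743145.
The centroid lies 4r/(3π) = 0.632376 m above the diameter, so r − 4r/(3π) = 1.49 − 0.632376 = 0.857624 m below the topmost point, so y_c = 5.4 + 0.857624 = 6.25762 m and h_c = 6.25762 × 0.743145 = 4.65032 m.
A = πr²/2 = π × 1.49²/2 = 3.48732 m².
Resultant F = γ·h_c·A = 10.05525 × 4.65032 × 3.48732 = 163.068 kN.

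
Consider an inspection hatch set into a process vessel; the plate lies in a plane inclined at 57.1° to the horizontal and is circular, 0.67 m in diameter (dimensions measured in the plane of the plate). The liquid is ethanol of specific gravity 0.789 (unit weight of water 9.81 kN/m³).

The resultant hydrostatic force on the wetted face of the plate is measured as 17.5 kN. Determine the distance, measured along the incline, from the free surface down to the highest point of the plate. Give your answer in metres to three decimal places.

y_top ≈ 7.303 m

γ = 0.789 × 9.81 = 7.74009 kN/m³.
A = π(0.335)² = 0.352565 m².
From F = γ·h_c·A, the centroid depth is h_c = 17.5/(7.74009 × 0.352565) = 6.41288 m.
Let θ = 57.1° be the plate's angle to the horizontal; measure y along the incline from where the plane meets the free surface. Vertical depth h = y·sinθ with sinθ = 0.839620.
Along the incline, y_c = h_c/sinθ = 6.41288/0.839620 = 7.63784 m.
The centroid is at the centre, 0.335 m below the top of the plate, so the highest point sits at y_top = 7.63784 − 0.335 = 7.30284 m along the incline.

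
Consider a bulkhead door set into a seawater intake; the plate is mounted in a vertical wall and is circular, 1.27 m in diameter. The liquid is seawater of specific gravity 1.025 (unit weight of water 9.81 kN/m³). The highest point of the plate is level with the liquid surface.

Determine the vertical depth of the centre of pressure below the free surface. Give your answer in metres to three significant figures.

h_p = 0.794 m

γ = 1.025 × 9.81 = 10.05525 kN/m³.
The centroid is at the centre, 0.635 m below the top of the plate, so the centroid depth is h_c = 0.635 m.
A = π(0.635)² = 1.26677 m².
Resultant F = γ·h_c·A = 10.05525 × 0.635 × 1.26677 = 8.08843 kN.
I_c = πr⁴/4 = π × 0.635⁴/4 = 0.127698 m⁴.
Centre of pressure: y_p = y_c + I_c/(y_c·A) = 0.635 + 0.127698/(0.635 × 1.26677) = 0.635 + 0.15875 = 0.79375 m along the plane.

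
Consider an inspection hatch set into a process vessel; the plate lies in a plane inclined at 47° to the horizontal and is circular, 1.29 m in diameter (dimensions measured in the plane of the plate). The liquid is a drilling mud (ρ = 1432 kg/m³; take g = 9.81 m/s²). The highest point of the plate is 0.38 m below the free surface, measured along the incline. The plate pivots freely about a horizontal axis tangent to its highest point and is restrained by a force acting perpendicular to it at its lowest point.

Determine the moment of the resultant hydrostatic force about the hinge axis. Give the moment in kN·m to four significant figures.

M ≈ 10.27 kN·m

γ = ρg = 1432 × 9.81 / 1000 = 14.04792 kN/m³.
Let θ = 47° be the plate's angle to the horizontal; measure y along the incline from where the plane meets the free surface. Vertical depth h = y·sinθ with sinθ = 0.731354.
The centroid is at the centre, 0.645 m below the top of the plate, so y_c = 0.38 + 0.645 = 1.025 m and h_c = 1.025 × 0.731354 = 0.749638 m.
A = π(0.645)² = 1.30698 m².
Resultant F = γ·h_c·A = 14.04792 × 0.749638 × 1.30698 = 13.7636 kN.
I_c = πr⁴/4 = π × 0.645⁴/4 = 0.135934 m⁴.
Centre of pressure: y_p = y_c + I_c/(y_c·A) = 1.025 + 0.135934/(1.025 × 1.30698) = 1.025 + 0.101469 = 1.12647 m along the plane.
The resultant acts 0.645 + 0.101469 = 0.746469 m (along the plate) below the hinge at the top edge, so the moment about the hinge is M = F × 0.746469 = 13.7636 × 0.746469 = 10.2741 kN·m.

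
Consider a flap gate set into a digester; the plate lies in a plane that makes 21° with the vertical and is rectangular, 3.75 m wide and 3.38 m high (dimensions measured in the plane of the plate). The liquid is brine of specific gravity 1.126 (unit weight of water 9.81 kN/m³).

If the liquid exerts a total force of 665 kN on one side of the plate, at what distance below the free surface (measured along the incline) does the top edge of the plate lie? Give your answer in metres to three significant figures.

y_top ≈ 3.40 m

γ = 1.126 × 9.81 = 11.04606 kN/m³.
A = 3.75 × 3.38 = 12.675 m².
From F = γ·h_c·A, the centroid depth is h_c = 665/(11.04606 × 12.675) = 4.7497 m.
The plate makes 21° with the vertical, i.e. θ = 90° − 21° = 69° to the horizontal. Measuring y along the incline from the free-surface line, vertical depth h = y·sinθ with sinθ = 0.933580.
Along the incline, y_c = h_c/sinθ = 4.7497/0.933580 = 5.08762 m.
The centroid lies 3.38/2 = 1.69 m below the top edge, so the top edge sits at y_top = 5.08762 − 1.69 = 3.39762 m along the incline.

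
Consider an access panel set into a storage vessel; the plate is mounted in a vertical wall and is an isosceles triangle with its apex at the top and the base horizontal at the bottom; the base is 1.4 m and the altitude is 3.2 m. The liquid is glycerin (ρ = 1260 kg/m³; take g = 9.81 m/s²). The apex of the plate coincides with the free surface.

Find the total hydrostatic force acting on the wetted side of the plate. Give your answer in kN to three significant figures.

F ≈ 59.1 kN

γ = ρg = 1260 × 9.81 / 1000 = 12.3606 kN/m³.
With the apex up, the centroid sits 2h/3 = 2 × 3.2/3 = 2.13333 m below the apex, so the centroid depth is h_c = 2.13333 m.
A = ½ × 1.4 × 3.2 = 2.24 m².
Resultant F = γ·h_c·A = 12.3606 × 2.13333 × 2.24 = 59.0671 kN.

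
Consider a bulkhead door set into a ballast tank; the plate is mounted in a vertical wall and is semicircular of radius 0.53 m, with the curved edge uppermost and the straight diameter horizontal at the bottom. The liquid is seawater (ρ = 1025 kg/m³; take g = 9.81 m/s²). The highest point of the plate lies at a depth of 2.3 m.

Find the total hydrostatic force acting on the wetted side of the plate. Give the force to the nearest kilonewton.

F ≈ 12 kN

γ = ρg = 1025 × 9.81 / 1000 = 10.05525 kN/m³.
The centroid lies 4r/(3π) = 0.224939 m above the diameter, so r − 4r/(3π) = 0.53 − 0.224939 = 0.305061 m below the topmost point, so the centroid depth is h_c = 2.3 + 0.305061 = 2.60506 m.
A = πr²/2 = π × 0.53²/2 = 0.441237 m².
Resultant F = γ·h_c·A = 10.05525 × 2.60506 × 0.441237 = 11.558 kN.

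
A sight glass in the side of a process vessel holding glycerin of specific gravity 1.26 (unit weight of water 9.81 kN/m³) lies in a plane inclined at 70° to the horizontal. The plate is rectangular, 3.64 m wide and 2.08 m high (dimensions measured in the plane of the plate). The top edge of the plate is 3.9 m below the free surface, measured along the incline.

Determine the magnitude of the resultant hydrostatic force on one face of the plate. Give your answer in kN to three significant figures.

F ≈ 434 kN

γ = 1.26 × 9.81 = 12.3606 kN/m³.
Let θ = 70° be the plate's angle to the horizontal; measure y along the incline from where the plane meets the free surface. Vertical depth h = y·sinθ with sinθ = 0.939693.
The centroid lies 2.08/2 = 1.04 m below the top edge, so y_c = 3.9 + 1.04 = 4.94 m and h_c = 4.94 × 0.939693 = 4.64208 m.
A = 3.64 × 2.08 = 7.5712 m².
Resultant F = γ·h_c·A = 12.3606 × 4.64208 × 7.5712 = 434.427 kN.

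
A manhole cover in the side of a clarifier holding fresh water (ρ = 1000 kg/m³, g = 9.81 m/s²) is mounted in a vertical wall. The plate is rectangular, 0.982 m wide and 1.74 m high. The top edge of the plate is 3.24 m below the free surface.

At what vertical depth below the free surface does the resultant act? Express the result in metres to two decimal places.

γ = ρg = 1000 × 9.81 = 9810 N/m³ = 9.81 kN/m³.
The centroid lies 1.74/2 = 0.87 m below the top edge, so the centroid depth is h_c = 3.24 + 0.87 = 4.11 m.
A = 0.982 × 1.74 = 1.70868 m².
Resultant F = γ·h_c·A = 9.81 × 4.11 × 1.70868 = 68.8924 kN.
I_c = b·h³/12 = 0.982 × 1.74³/12 = 0.4311 m⁴.
Centre of pressure: y_p = y_c + I_c/(y_c·A) = 4.11 + 0.4311/(4.11 × 1.70868) = 4.11 + 0.0613869 = 4.17139 m along the plane.

h_p = 4.17 m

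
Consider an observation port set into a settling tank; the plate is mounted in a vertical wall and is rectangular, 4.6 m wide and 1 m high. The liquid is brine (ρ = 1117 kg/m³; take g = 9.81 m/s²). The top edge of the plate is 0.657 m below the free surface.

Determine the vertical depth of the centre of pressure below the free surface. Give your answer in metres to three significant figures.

γ = ρg = 1117 × 9.81 / 1000 = 10.95777 kN/m³.
The centroid lies 1/2 = 0.5 m below the top edge, so the centroid depth is h_c = 0.657 + 0.5 = 1.157 m.
A = 4.6 × 1 = 4.6 m².
Resultant F = γ·h_c·A = 10.95777 × 1.157 × 4.6 = 58.3194 kN.
I_c = b·h³/12 = 4.6 × 1³/12 = 0.383333 m⁴.
Centre of pressure: y_p = y_c + I_c/(y_c·A) = 1.157 + 0.383333/(1.157 × 4.6) = 1.157 + 0.0720253 = 1.22903 m along the plane.

h_p = 1.23 m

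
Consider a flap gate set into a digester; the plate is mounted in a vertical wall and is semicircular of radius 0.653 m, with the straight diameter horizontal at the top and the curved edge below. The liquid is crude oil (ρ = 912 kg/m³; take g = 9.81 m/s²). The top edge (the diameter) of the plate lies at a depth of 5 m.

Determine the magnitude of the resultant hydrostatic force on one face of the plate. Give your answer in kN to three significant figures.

F ≈ 31.6 kN

γ = ρg = 912 × 9.81 / 1000 = 8.94672 kN/m³.
The centroid of a semicircle lies 4r/(3π) = 0.277142 m from the diameter, here below the top edge, so the centroid depth is h_c = 5 + 0.277142 = 5.27714 m.
A = πr²/2 = π × 0.653²/2 = 0.669802 m².
Resultant F = γ·h_c·A = 8.94672 × 5.27714 × 0.669802 = 31.6234 kN.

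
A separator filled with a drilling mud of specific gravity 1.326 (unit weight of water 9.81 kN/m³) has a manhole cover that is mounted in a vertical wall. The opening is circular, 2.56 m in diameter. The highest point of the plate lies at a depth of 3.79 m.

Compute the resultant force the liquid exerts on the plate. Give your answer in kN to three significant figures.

γ = 1.326 × 9.81 = 13.00806 kN/m³.
The centroid is at the centre, 1.28 m below the top of the plate, so the centroid depth is h_c = 3.79 + 1.28 = 5.07 m.
A = π(1.28)² = 5.14719 m².
Resultant F = γ·h_c·A = 13.00806 × 5.07 × 5.14719 = 339.462 kN.

F ≈ 339 kN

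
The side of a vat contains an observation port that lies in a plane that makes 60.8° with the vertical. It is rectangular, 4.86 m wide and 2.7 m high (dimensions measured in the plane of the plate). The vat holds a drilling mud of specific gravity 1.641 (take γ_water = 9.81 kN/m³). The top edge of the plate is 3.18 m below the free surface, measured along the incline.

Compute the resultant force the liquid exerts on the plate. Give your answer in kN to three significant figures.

F ≈ 467 kN

γ = 1.641 × 9.81 = 16.09821 kN/m³.
The plate makes 60.8° with the vertical, i.e. θ = 90° − 60.8° = 29.2° to the horizontal. Measuring y along the incline from the free-surface line, vertical depth h = y·sinθ with sinθ = 0.487860.
The centroid lies 2.7/2 = 1.35 m below the top edge, so y_c = 3.18 + 1.35 = 4.53 m and h_c = 4.53 × 0.487860 = 2.21001 m.
A = 4.86 × 2.7 = 13.122 m².
Resultant F = γ·h_c·A = 16.09821 × 2.21001 × 13.122 = 466.844 kN.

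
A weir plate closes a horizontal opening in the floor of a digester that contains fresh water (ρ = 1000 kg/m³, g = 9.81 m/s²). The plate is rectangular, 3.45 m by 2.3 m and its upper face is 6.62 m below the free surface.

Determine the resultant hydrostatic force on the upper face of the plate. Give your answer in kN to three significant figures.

γ = ρg = 1000 × 9.81 = 9810 N/m³ = 9.81 kN/m³.
The plate is horizontal, so pressure is uniform at p = γ·h = 9.81 × 6.62 = 64.9422 kN/m².
A = 3.45 × 2.3 = 7.935 m².
F = p·A = 64.9422 × 7.935 = 515.316 kN.

F ≈ 515 kN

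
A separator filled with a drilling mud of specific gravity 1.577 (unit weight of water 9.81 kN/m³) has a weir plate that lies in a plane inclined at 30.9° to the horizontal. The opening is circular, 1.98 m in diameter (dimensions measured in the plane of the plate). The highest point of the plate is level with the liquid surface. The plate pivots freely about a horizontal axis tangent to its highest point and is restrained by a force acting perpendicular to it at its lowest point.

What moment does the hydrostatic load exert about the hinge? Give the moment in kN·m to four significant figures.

M ≈ 29.97 kN·m

γ = 1.577 × 9.81 = 15.47037 kN/m³.
Let θ = 30.9° be the plate's angle to the horizontal; measure y along the incline from where the plane meets the free surface. Vertical depth h = y·sinθ with sinθ = 0.513541.
The centroid is at the centre, 0.99 m below the top of the plate, so y_c = 0.99 m and h_c = 0.99 × 0.513541 = 0.508406 m.
A = π(0.99)² = 3.07907 m².
Resultant F = γ·h_c·A = 15.47037 × 0.508406 × 3.07907 = 24.2176 kN.
I_c = πr⁴/4 = π × 0.99⁴/4 = 0.75445 m⁴.
Centre of pressure: y_p = y_c + I_c/(y_c·A) = 0.99 + 0.75445/(0.99 × 3.07907) = 0.99 + 0.2475 = 1.2375 m along the plane.
The resultant acts 0.99 + 0.2475 = 1.2375 m (along the plate) below the hinge at the top edge, so the moment about the hinge is M = F × 1.2375 = 24.2176 × 1.2375 = 29.9693 kN·m.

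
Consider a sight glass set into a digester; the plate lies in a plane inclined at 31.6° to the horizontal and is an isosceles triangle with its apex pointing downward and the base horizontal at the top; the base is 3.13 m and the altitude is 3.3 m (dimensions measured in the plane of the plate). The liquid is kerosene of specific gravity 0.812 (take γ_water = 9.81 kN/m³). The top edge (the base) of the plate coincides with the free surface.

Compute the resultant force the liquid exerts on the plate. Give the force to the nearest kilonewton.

F ≈ 24 kN

γ = 0.812 × 9.81 = 7.96572 kN/m³.
Let θ = 31.6° be the plate's angle to the horizontal; measure y along the incline from where the plane meets the free surface. Vertical depth h = y·sinθ with sinθ = 0.523986.
With the apex down, the centroid sits h/3 = 3.3/3 = 1.1 m below the base (the top edge), so y_c = 1.1 m and h_c = 1.1 × 0.523986 = 0.576385 m.
A = ½ × 3.13 × 3.3 = 5.1645 m².
Resultant F = γ·h_c·A = 7.96572 × 0.576385 × 5.1645 = 23.7119 kN.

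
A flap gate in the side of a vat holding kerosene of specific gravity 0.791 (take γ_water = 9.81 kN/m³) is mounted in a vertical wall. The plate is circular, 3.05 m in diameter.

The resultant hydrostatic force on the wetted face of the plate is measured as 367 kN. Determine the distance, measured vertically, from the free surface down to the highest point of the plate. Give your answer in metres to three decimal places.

γ = 0.791 × 9.81 = 7.75971 kN/m³.
A = π(1.525)² = 7.30617 m².
From F = γ·h_c·A, the centroid depth is h_c = 367/(7.75971 × 7.30617) = 6.47338 m.
The centroid is at the centre, 1.525 m below the top of the plate, so the highest point sits at h_top = 6.47338 − 1.525 = 4.94838 m below the surface.

d_top ≈ 4.948 m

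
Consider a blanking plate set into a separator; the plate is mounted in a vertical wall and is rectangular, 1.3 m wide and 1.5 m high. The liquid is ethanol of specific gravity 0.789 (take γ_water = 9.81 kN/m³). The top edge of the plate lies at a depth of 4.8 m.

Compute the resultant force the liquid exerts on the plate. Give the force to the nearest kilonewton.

F ≈ 84 kN

γ = 0.789 × 9.81 = 7.74009 kN/m³.
The centroid lies 1.5/2 = 0.75 m below the top edge, so the centroid depth is h_c = 4.8 + 0.75 = 5.55 m.
A = 1.3 × 1.5 = 1.95 m².
Resultant F = γ·h_c·A = 7.74009 × 5.55 × 1.95 = 83.7671 kN.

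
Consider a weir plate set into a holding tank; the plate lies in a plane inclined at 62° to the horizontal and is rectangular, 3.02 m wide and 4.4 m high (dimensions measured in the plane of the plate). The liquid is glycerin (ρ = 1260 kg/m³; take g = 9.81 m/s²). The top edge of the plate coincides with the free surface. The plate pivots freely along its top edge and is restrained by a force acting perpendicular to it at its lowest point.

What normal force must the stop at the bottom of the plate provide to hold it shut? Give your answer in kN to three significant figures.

γ = ρg = 1260 × 9.81 / 1000 = 12.3606 kN/m³.
Let θ = 62° be the plate's angle to the horizontal; measure y along the incline from where the plane meets the free surface. Vertical depth h = y·sinθ with sinθ = 0.882948.
The centroid lies 4.4/2 = 2.2 m below the top edge, so y_c = 2.2 m and h_c = 2.2 × 0.882948 = 1.94249 m.
A = 3.02 × 4.4 = 13.288 m².
Resultant F = γ·h_c·A = 12.3606 × 1.94249 × 13.288 = 319.049 kN.
I_c = b·h³/12 = 3.02 × 4.4³/12 = 21.438 m⁴.
Centre of pressure: y_p = y_c + I_c/(y_c·A) = 2.2 + 21.438/(2.2 × 13.288) = 2.2 + 0.733334 = 2.93333 m along the plane.
The resultant acts 2.2 + 0.733334 = 2.93333 m (along the plate) below the hinge at the top edge, so the moment about the hinge is M = F × 2.93333 = 319.049 × 2.93333 = 935.876 kN·m.
A normal force at the bottom, 4.4 m from the hinge, must supply this moment: P = 935.876/4.4 = 212.699 kN.

P ≈ 213 kN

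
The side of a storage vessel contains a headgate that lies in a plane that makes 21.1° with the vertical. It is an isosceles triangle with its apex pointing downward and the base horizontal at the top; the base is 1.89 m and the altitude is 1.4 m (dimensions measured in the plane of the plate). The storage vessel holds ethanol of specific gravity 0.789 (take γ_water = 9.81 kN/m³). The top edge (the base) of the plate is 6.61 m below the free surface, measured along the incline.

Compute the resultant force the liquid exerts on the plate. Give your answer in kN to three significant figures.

γ = 0.789 × 9.81 = 7.74009 kN/m³.
The plate makes 21.1° with the vertical, i.e. θ = 90° − 21.1° = 68.9° to the horizontal. Measuring y along the incline from the free-surface line, vertical depth h = y·sinθ with sinθ = 0.932954.
With the apex down, the centroid sits h/3 = 1.4/3 = 0.466667 m below the base (the top edge), so y_c = 6.61 + 0.466667 = 7.07667 m and h_c = 7.07667 × 0.932954 = 6.60221 m.
A = ½ × 1.89 × 1.4 = 1.323 m².
Resultant F = γ·h_c·A = 7.74009 × 6.60221 × 1.323 = 67.6075 kN.

F ≈ 67.6 kN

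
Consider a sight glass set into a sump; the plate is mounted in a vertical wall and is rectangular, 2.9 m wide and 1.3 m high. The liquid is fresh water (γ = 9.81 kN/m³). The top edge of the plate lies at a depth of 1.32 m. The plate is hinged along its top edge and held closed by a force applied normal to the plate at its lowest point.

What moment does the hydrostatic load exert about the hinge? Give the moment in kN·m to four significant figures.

γ = 9.81 kN/m³.
The centroid lies 1.3/2 = 0.65 m below the top edge, so the centroid depth is h_c = 1.32 + 0.65 = 1.97 m.
A = 2.9 × 1.3 = 3.77 m².
Resultant F = γ·h_c·A = 9.81 × 1.97 × 3.77 = 72.8579 kN.
I_c = b·h³/12 = 2.9 × 1.3³/12 = 0.530942 m⁴.
Centre of pressure: y_p = y_c + I_c/(y_c·A) = 1.97 + 0.530942/(1.97 × 3.77) = 1.97 + 0.071489 = 2.04149 m along the plane.
The resultant acts 0.65 + 0.071489 = 0.721489 m (along the plate) below the hinge at the top edge, so the moment about the hinge is M = F × 0.721489 = 72.8579 × 0.721489 = 52.5662 kN·m.

M ≈ 52.57 kN·m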